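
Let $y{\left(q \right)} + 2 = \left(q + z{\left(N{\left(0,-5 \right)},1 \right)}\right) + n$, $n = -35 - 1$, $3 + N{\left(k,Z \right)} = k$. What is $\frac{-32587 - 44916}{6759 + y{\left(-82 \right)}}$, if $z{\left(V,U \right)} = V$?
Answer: $- \frac{77503}{6636} \approx -11.679$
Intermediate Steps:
$N{\left(k,Z \right)} = -3 + k$
$n = -36$ ($n = -35 - 1 = -36$)
$y{\left(q \right)} = -41 + q$ ($y{\left(q \right)} = -2 + \left(\left(q + \left(-3 + 0\right)\right) - 36\right) = -2 + \left(\left(q - 3\right) - 36\right) = -2 + \left(\left(-3 + q\right) - 36\right) = -2 + \left(-39 + q\right) = -41 + q$)
$\frac{-32587 - 44916}{6759 + y{\left(-82 \right)}} = \frac{-32587 - 44916}{6759 - 123} = - \frac{77503}{6759 - 123} = - \frac{77503}{6636}$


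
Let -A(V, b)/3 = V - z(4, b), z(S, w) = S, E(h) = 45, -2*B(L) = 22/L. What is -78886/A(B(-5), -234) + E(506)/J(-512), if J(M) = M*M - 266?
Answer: -103292538325/7070706 ≈ -14609.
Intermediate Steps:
B(L) = -11/L
J(M) = -266 + M² (J(M) = M² - 266 = -266 + M²)
A(V, b) = 12 - 3*V (A(V, b) = -3*(V - 1*4) = -3*(V - 4) = -3*(-4 + V) = 12 - 3*V)
-78886/A(B(-5), -234) + E(506)/J(-512) = -78886/(12 - (-33)/(-5)) + 45/(-266 + (-512)²) = -78886/(12 - (-33)*(-1)/5) + 45/(-266 + 262144) = -78886/(12 - 3*11/5) + 45/261878 = -78886/(12 - 33/5) + 45*(1/261878) = -78886/27/5 + 45/261878 = -78886*5/27 + 45/261878 = -394430/27 + 45/261878 = -103292538325/7070706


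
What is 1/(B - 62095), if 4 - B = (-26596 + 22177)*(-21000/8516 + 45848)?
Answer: 2129/431184930759 ≈ 4.9376e-9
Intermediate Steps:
B = 431317131014/2129 (B = 4 - (-26596 + 22177)*(-21000/8516 + 45848) = 4 - (-4419)*(-21000*1/8516 + 45848) = 4 - (-4419)*(-5250/2129 + 45848) = 4 - (-4419)*97605142/2129 = 4 - 1*(-431317122498/2129) = 4 + 431317122498/2129 = 431317131014/2129 ≈ 2.0259e+8)
1/(B - 62095) = 1/(431317131014/2129 - 62095) = 1/(431184930759/2129) = 2129/431184930759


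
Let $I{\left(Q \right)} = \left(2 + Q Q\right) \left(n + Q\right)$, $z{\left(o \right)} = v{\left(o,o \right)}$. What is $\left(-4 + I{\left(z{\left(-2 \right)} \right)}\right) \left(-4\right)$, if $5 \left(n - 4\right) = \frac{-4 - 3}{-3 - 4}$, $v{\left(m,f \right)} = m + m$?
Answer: $\frac{8}{5} \approx 1.6$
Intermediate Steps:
$v{\left(m,f \right)} = 2 m$
$z{\left(o \right)} = 2 o$
$n = \frac{21}{5}$ ($n = 4 + \frac{\left(-4 - 3\right) \frac{1}{-3 - 4}}{5} = 4 + \frac{\left(-7\right) \frac{1}{-7}}{5} = 4 + \frac{\left(-7\right) \left(- \frac{1}{7}\right)}{5} = 4 + \frac{1}{5} \cdot 1 = 4 + \frac{1}{5} = \frac{21}{5} \approx 4.2$)
$I{\left(Q \right)} = \left(2 + Q^{2}\right) \left(\frac{21}{5} + Q\right)$ ($I{\left(Q \right)} = \left(2 + Q Q\right) \left(\frac{21}{5} + Q\right) = \left(2 + Q^{2}\right) \left(\frac{21}{5} + Q\right)$)
$\left(-4 + I{\left(z{\left(-2 \right)} \right)}\right) \left(-4\right) = \left(-4 + \left(\frac{42}{5} + \left(2 \left(-2\right)\right)^{3} + 2 \cdot 2 \left(-2\right) + \frac{21 \left(2 \left(-2\right)\right)^{2}}{5}\right)\right) \left(-4\right) = \left(-4 + \left(\frac{42}{5} + \left(-4\right)^{3} + 2 \left(-4\right) + \frac{21 \left(-4\right)^{2}}{5}\right)\right) \left(-4\right) = \left(-4 + \left(\frac{42}{5} - 64 - 8 + \frac{21}{5} \cdot 16\right)\right) \left(-4\right) = \left(-4 + \left(\frac{42}{5} - 64 - 8 + \frac{336}{5}\right)\right) \left(-4\right) = \left(-4 + \frac{18}{5}\right) \left(-4\right) = \left(- \frac{2}{5}\right) \left(-4\right) = \frac{8}{5}$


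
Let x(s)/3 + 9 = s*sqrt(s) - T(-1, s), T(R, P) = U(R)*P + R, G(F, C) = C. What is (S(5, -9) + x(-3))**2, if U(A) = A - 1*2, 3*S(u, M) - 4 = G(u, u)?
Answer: 2061 + 864*I*sqrt(3) ≈ 2061.0 + 1496.5*I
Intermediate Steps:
S(u, M) = 4/3 + u/3
U(A) = -2 + A (U(A) = A - 2 = -2 + A)
T(R, P) = R + P*(-2 + R) (T(R, P) = (-2 + R)*P + R = P*(-2 + R) + R = R + P*(-2 + R))
x(s) = -24 + 3*s**(3/2) + 9*s (x(s) = -27 + 3*(s*sqrt(s) - (-1 + s*(-2 - 1))) = -27 + 3*(s**(3/2) - (-1 + s*(-3))) = -27 + 3*(s**(3/2) - (-1 - 3*s)) = -27 + 3*(s**(3/2) + (1 + 3*s)) = -27 + 3*(1 + s**(3/2) + 3*s) = -27 + (3 + 3*s**(3/2) + 9*s) = -24 + 3*s**(3/2) + 9*s)
(S(5, -9) + x(-3))**2 = ((4/3 + (1/3)*5) + (-24 + 3*(-3)**(3/2) + 9*(-3)))**2 = ((4/3 + 5/3) + (-24 + 3*(-3*I*sqrt(3)) - 27))**2 = (3 + (-24 - 9*I*sqrt(3) - 27))**2 = (3 + (-51 - 9*I*sqrt(3)))**2 = (-48 - 9*I*sqrt(3))**2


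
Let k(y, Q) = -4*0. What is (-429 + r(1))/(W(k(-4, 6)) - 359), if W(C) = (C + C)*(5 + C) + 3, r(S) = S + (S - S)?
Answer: 107/89 ≈ 1.2022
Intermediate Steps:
r(S) = S (r(S) = S + 0 = S)
k(y, Q) = 0
W(C) = 3 + 2*C*(5 + C) (W(C) = (2*C)*(5 + C) + 3 = 2*C*(5 + C) + 3 = 3 + 2*C*(5 + C))
(-429 + r(1))/(W(k(-4, 6)) - 359) = (-429 + 1)/((3 + 2*0² + 10*0) - 359) = -428/((3 + 2*0 + 0) - 359) = -428/((3 + 0 + 0) - 359) = -428/(3 - 359) = -428/(-356) = -428*(-1/356) = 107/89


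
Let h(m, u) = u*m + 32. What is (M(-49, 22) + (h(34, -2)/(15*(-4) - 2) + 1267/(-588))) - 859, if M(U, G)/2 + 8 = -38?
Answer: -2480503/2604 ≈ -952.57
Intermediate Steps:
M(U, G) = -92 (M(U, G) = -16 + 2*(-38) = -16 - 76 = -92)
h(m, u) = 32 + m*u (h(m, u) = m*u + 32 = 32 + m*u)
(M(-49, 22) + (h(34, -2)/(15*(-4) - 2) + 1267/(-588))) - 859 = (-92 + ((32 + 34*(-2))/(15*(-4) - 2) + 1267/(-588))) - 859 = (-92 + ((32 - 68)/(-60 - 2) + 1267*(-1/588))) - 859 = (-92 + (-36/(-62) - 181/84)) - 859 = (-92 + (-36*(-1/62) - 181/84)) - 859 = (-92 + (18/31 - 181/84)) - 859 = (-92 - 4099/2604) - 859 = -243667/2604 - 859 = -2480503/2604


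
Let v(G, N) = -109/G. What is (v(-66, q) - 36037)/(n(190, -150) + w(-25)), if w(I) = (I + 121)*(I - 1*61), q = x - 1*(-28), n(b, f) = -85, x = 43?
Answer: 2378333/550506 ≈ 4.3203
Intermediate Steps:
q = 71 (q = 43 - 1*(-28) = 43 + 28 = 71)
w(I) = (-61 + I)*(121 + I) (w(I) = (121 + I)*(I - 61) = (121 + I)*(-61 + I) = (-61 + I)*(121 + I))
(v(-66, q) - 36037)/(n(190, -150) + w(-25)) = (-109/(-66) - 36037)/(-85 + (-7381 + (-25)² + 60*(-25))) = (-109*(-1/66) - 36037)/(-85 + (-7381 + 625 - 1500)) = (109/66 - 36037)/(-85 - 8256) = -2378333/66/(-8341) = -2378333/66*(-1/8341) = 2378333/550506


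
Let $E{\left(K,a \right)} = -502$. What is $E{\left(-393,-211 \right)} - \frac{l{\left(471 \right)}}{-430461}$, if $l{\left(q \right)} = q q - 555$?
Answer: $- \frac{71956712}{143487} \approx -501.49$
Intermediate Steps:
$l{\left(q \right)} = -555 + q^{2}$ ($l{\left(q \right)} = q^{2} - 555 = -555 + q^{2}$)
$E{\left(-393,-211 \right)} - \frac{l{\left(471 \right)}}{-430461} = -502 - \frac{-555 + 471^{2}}{-430461} = -502 - \left(-555 + 221841\right) \left(- \frac{1}{430461}\right) = -502 - 221286 \left(- \frac{1}{430461}\right) = -502 - - \frac{73762}{143487} = -502 + \frac{73762}{143487} = - \frac{71956712}{143487}$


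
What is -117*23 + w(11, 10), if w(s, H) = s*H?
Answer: -2581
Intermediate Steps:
w(s, H) = H*s
-117*23 + w(11, 10) = -117*23 + 10*11 = -2691 + 110 = -2581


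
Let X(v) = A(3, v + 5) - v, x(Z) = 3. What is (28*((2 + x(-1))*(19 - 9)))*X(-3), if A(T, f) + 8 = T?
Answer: -2800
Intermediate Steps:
A(T, f) = -8 + T
X(v) = -5 - v (X(v) = (-8 + 3) - v = -5 - v)
(28*((2 + x(-1))*(19 - 9)))*X(-3) = (28*((2 + 3)*(19 - 9)))*(-5 - 1*(-3)) = (28*(5*10))*(-5 + 3) = (28*50)*(-2) = 1400*(-2) = -2800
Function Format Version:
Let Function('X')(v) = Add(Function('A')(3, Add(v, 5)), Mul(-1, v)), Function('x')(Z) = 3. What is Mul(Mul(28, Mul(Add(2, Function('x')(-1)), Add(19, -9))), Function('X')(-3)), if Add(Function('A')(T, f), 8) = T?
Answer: -2800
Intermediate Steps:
Function('A')(T, f) = Add(-8, T)
Function('X')(v) = Add(-5, Mul(-1, v)) (Function('X')(v) = Add(Add(-8, 3), Mul(-1, v)) = Add(-5, Mul(-1, v)))
Mul(Mul(28, Mul(Add(2, Function('x')(-1)), Add(19, -9))), Function('X')(-3)) = Mul(Mul(28, Mul(Add(2, 3), Add(19, -9))), Add(-5, Mul(-1, -3))) = Mul(Mul(28, Mul(5, 10)), Add(-5, 3)) = Mul(Mul(28, 50), -2) = Mul(1400, -2) = -2800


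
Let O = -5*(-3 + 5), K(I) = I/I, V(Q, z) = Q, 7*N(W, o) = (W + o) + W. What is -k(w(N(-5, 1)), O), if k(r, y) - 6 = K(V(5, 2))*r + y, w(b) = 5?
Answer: -1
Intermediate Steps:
N(W, o) = o/7 + 2*W/7 (N(W, o) = ((W + o) + W)/7 = (o + 2*W)/7 = o/7 + 2*W/7)
K(I) = 1
O = -10 (O = -5*2 = -10)
k(r, y) = 6 + r + y (k(r, y) = 6 + (1*r + y) = 6 + (r + y) = 6 + r + y)
-k(w(N(-5, 1)), O) = -(6 + 5 - 10) = -1*1 = -1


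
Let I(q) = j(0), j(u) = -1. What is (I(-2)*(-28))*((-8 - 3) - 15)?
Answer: -728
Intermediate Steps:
I(q) = -1
(I(-2)*(-28))*((-8 - 3) - 15) = (-1*(-28))*((-8 - 3) - 15) = 28*(-11 - 15) = 28*(-26) = -728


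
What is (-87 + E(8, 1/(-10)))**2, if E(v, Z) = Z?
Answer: 758641/100 ≈ 7586.4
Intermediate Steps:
(-87 + E(8, 1/(-10)))**2 = (-87 + 1/(-10))**2 = (-87 - 1/10)**2 = (-871/10)**2 = 758641/100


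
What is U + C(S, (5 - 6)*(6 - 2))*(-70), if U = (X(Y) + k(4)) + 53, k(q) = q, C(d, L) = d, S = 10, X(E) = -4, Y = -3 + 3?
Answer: -647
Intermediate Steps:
Y = 0
U = 53 (U = (-4 + 4) + 53 = 0 + 53 = 53)
U + C(S, (5 - 6)*(6 - 2))*(-70) = 53 + 10*(-70) = 53 - 700 = -647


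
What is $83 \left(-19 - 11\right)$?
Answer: $-2490$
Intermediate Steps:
$83 \left(-19 - 11\right) = 83 \left(-30\right) = -2490$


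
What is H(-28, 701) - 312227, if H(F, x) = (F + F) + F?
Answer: -312311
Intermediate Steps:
H(F, x) = 3*F (H(F, x) = 2*F + F = 3*F)
H(-28, 701) - 312227 = 3*(-28) - 312227 = -84 - 312227 = -312311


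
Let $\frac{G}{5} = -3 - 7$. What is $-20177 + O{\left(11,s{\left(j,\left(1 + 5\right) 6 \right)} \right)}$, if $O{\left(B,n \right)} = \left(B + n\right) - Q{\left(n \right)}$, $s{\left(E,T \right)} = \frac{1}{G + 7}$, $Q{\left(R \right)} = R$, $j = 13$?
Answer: $-20166$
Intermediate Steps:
$G = -50$ ($G = 5 \left(-3 - 7\right) = 5 \left(-10\right) = -50$)
$s{\left(E,T \right)} = - \frac{1}{43}$ ($s{\left(E,T \right)} = \frac{1}{-50 + 7} = \frac{1}{-43} = - \frac{1}{43}$)
$O{\left(B,n \right)} = B$ ($O{\left(B,n \right)} = \left(B + n\right) - n = B$)
$-20177 + O{\left(11,s{\left(j,\left(1 + 5\right) 6 \right)} \right)} = -20177 + 11 = -20166$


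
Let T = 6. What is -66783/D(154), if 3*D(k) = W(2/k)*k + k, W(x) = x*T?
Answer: -200349/166 ≈ -1206.9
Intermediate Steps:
W(x) = 6*x (W(x) = x*6 = 6*x)
D(k) = 4 + k/3 (D(k) = ((6*(2/k))*k + k)/3 = ((12/k)*k + k)/3 = (12 + k)/3 = 4 + k/3)
-66783/D(154) = -66783/(4 + (⅓)*154) = -66783/(4 + 154/3) = -66783/166/3 = -66783*3/166 = -200349/166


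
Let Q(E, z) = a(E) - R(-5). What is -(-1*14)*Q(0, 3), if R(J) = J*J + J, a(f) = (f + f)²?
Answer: -280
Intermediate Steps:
a(f) = 4*f² (a(f) = (2*f)² = 4*f²)
R(J) = J + J² (R(J) = J² + J = J + J²)
Q(E, z) = -20 + 4*E² (Q(E, z) = 4*E² - (-5)*(1 - 5) = 4*E² - (-5)*(-4) = 4*E² - 1*20 = 4*E² - 20 = -20 + 4*E²)
-(-1*14)*Q(0, 3) = -(-1*14)*(-20 + 4*0²) = -(-14)*(-20 + 4*0) = -(-14)*(-20 + 0) = -(-14)*(-20) = -1*280 = -280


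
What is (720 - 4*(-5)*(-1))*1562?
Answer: 1093400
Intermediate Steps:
(720 - 4*(-5)*(-1))*1562 = (720 + 20*(-1))*1562 = (720 - 20)*1562 = 700*1562 = 1093400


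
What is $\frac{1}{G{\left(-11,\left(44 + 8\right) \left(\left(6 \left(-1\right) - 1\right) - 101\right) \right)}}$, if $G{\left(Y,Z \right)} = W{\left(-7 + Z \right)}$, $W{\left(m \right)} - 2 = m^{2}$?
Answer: $\frac{1}{31618131} \approx 3.1627 \cdot 10^{-8}$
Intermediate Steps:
$W{\left(m \right)} = 2 + m^{2}$
$G{\left(Y,Z \right)} = 2 + \left(-7 + Z\right)^{2}$
$\frac{1}{G{\left(-11,\left(44 + 8\right) \left(\left(6 \left(-1\right) - 1\right) - 101\right) \right)}} = \frac{1}{2 + \left(-7 + \left(44 + 8\right) \left(\left(6 \left(-1\right) - 1\right) - 101\right)\right)^{2}} = \frac{1}{2 + \left(-7 + 52 \left(\left(-6 - 1\right) - 101\right)\right)^{2}} = \frac{1}{2 + \left(-7 + 52 \left(-7 - 101\right)\right)^{2}} = \frac{1}{2 + \left(-7 + 52 \left(-108\right)\right)^{2}} = \frac{1}{2 + \left(-7 - 5616\right)^{2}} = \frac{1}{2 + \left(-5623\right)^{2}} = \frac{1}{2 + 31618129} = \frac{1}{31618131}$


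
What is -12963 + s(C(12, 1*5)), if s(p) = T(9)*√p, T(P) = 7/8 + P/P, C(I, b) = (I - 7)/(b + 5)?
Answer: -12963 + 15*√2/16 ≈ -12962.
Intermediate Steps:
C(I, b) = (-7 + I)/(5 + b)
T(P) = 15/8 (T(P) = 7*(⅛) + 1 = 7/8 + 1 = 15/8)
s(p) = 15*√p/8
-12963 + s(C(12, 1*5)) = -12963 + 15*√((-7 + 12)/(5 + 1*5))/8 = -12963 + 15*√(5/(5 + 5))/8 = -12963 + 15*√(5/10)/8 = -12963 + 15*√((⅒)*5)/8 = -12963 + 15*√(½)/8 = -12963 + 15*(√2/2)/8 = -12963 + 15*√2/16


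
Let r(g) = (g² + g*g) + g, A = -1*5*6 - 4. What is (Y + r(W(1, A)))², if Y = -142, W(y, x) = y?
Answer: 19321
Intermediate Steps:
A = -34 (A = -5*6 - 4 = -30 - 4 = -34)
r(g) = g + 2*g² (r(g) = (g² + g²) + g = 2*g² + g = g + 2*g²)
(Y + r(W(1, A)))² = (-142 + 1*(1 + 2*1))² = (-142 + 1*(1 + 2))² = (-142 + 1*3)² = (-142 + 3)² = (-139)² = 19321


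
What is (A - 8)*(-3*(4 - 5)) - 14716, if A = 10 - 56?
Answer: -14878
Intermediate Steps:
A = -46
(A - 8)*(-3*(4 - 5)) - 14716 = (-46 - 8)*(-3*(4 - 5)) - 14716 = -(-162)*(-1) - 14716 = -54*3 - 14716 = -162 - 14716 = -14878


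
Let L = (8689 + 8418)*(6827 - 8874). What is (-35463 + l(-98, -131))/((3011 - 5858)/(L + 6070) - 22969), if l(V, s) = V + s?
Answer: 104137236719/67015806952 ≈ 1.5539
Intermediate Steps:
L = -35018029 (L = 17107*(-2047) = -35018029)
(-35463 + l(-98, -131))/((3011 - 5858)/(L + 6070) - 22969) = (-35463 + (-98 - 131))/((3011 - 5858)/(-35018029 + 6070) - 22969) = (-35463 - 229)/(-2847/(-35011959) - 22969) = -35692/(-2847*(-1/35011959) - 22969) = -35692/(949/11670653 - 22969) = -35692/(-268063227808/11670653) = -35692*(-11670653/268063227808) = 104137236719/67015806952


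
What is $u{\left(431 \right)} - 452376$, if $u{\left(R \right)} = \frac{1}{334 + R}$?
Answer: $- \frac{346067639}{765} \approx -4.5238 \cdot 10^{5}$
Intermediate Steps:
$u{\left(431 \right)} - 452376 = \frac{1}{334 + 431} - 452376 = \frac{1}{765} - 452376 = - \frac{346067639}{765}$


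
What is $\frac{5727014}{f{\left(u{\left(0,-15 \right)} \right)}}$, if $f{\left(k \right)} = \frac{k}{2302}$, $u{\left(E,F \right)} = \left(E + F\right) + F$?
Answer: $- \frac{6591793114}{15} \approx -4.3945 \cdot 10^{8}$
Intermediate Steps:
$u{\left(E,F \right)} = E + 2 F$
$f{\left(k \right)} = \frac{k}{2302}$ ($f{\left(k \right)} = k \frac{1}{2302} = \frac{k}{2302}$)
$\frac{5727014}{f{\left(u{\left(0,-15 \right)} \right)}} = \frac{5727014}{\frac{1}{2302} \left(0 + 2 \left(-15\right)\right)} = \frac{5727014}{\frac{1}{2302} \left(0 - 30\right)} = \frac{5727014}{\frac{1}{2302} \left(-30\right)} = \frac{5727014}{- \frac{15}{1151}} = 5727014 \left(- \frac{1151}{15}\right) = - \frac{6591793114}{15}$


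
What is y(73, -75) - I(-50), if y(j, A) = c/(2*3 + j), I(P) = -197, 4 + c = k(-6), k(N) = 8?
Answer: 15567/79 ≈ 197.05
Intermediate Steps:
c = 4 (c = -4 + 8 = 4)
y(j, A) = 4/(6 + j) (y(j, A) = 4/(2*3 + j) = 4/(6 + j))
y(73, -75) - I(-50) = 4/(6 + 73) - 1*(-197) = 4/79 + 197 = 15567/79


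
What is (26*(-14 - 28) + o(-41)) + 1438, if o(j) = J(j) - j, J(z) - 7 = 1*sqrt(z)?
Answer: 394 + I*sqrt(41) ≈ 394.0 + 6.4031*I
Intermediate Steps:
J(z) = 7 + sqrt(z) (J(z) = 7 + 1*sqrt(z) = 7 + sqrt(z))
o(j) = 7 + sqrt(j) - j (o(j) = (7 + sqrt(j)) - j = 7 + sqrt(j) - j)
(26*(-14 - 28) + o(-41)) + 1438 = (26*(-14 - 28) + (7 + sqrt(-41) - 1*(-41))) + 1438 = (26*(-42) + (7 + I*sqrt(41) + 41)) + 1438 = (-1092 + (48 + I*sqrt(41))) + 1438 = (-1044 + I*sqrt(41)) + 1438 = 394 + I*sqrt(41)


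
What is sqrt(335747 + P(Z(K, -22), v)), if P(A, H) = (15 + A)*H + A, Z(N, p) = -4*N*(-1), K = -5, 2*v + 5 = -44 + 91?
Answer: sqrt(335622) ≈ 579.33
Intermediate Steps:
v = 21 (v = -5/2 + (-44 + 91)/2 = -5/2 + (1/2)*47 = -5/2 + 47/2 = 21)
Z(N, p) = 4*N
P(A, H) = A + H*(15 + A) (P(A, H) = H*(15 + A) + A = A + H*(15 + A))
sqrt(335747 + P(Z(K, -22), v)) = sqrt(335747 + (4*(-5) + 15*21 + (4*(-5))*21)) = sqrt(335747 + (-20 + 315 - 20*21)) = sqrt(335747 + (-20 + 315 - 420)) = sqrt(335747 - 125) = sqrt(335622)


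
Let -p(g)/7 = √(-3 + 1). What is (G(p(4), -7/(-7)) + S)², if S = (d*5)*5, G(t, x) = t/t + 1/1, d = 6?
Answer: 23104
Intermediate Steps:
p(g) = -7*I*√2 (p(g) = -7*√(-3 + 1) = -7*I*√2)
G(t, x) = 2 (G(t, x) = 1 + 1*1 = 1 + 1 = 2)
S = 150 (S = (6*5)*5 = 30*5 = 150)
(G(p(4), -7/(-7)) + S)² = (2 + 150)² = 152² = 23104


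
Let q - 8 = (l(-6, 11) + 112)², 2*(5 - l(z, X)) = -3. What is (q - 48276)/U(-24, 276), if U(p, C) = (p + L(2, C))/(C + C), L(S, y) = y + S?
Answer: -9446307/127 ≈ -74380.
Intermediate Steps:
L(S, y) = S + y
l(z, X) = 13/2 (l(z, X) = 5 - ½*(-3) = 5 + 3/2 = 13/2)
q = 56201/4 (q = 8 + (13/2 + 112)² = 8 + (237/2)² = 8 + 56169/4 = 56201/4 ≈ 14050.)
U(p, C) = (2 + C + p)/(2*C) (U(p, C) = (p + (2 + C))/(C + C) = (2 + C + p)/((2*C)) = (2 + C + p)*(1/(2*C)) = (2 + C + p)/(2*C))
(q - 48276)/U(-24, 276) = (56201/4 - 48276)/(((½)*(2 + 276 - 24)/276)) = -136903/(4*((½)*(1/276)*254)) = -136903/(4*127/276) = -136903/4*276/127 = -9446307/127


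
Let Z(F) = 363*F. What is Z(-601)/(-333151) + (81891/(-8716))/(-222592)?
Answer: 423287908399677/646350210268672 ≈ 0.65489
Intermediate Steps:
Z(-601)/(-333151) + (81891/(-8716))/(-222592) = (363*(-601))/(-333151) + (81891/(-8716))/(-222592) = -218163*(-1/333151) + (81891*(-1/8716))*(-1/222592) = 218163/333151 - 81891/8716*(-1/222592) = 218163/333151 + 81891/1940111872 = 423287908399677/646350210268672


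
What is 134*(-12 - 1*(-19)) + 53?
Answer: 991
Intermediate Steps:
134*(-12 - 1*(-19)) + 53 = 134*(-12 + 19) + 53 = 134*7 + 53 = 938 + 53 = 991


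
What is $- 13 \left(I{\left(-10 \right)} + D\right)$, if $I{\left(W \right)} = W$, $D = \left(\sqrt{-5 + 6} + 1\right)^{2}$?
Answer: $78$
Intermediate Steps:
$D = 4$ ($D = \left(\sqrt{1} + 1\right)^{2} = \left(1 + 1\right)^{2} = 2^{2} = 4$)
$- 13 \left(I{\left(-10 \right)} + D\right) = - 13 \left(-10 + 4\right) = \left(-13\right) \left(-6\right) = 78$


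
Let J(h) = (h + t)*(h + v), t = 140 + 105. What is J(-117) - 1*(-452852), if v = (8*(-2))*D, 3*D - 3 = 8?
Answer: 1291100/3 ≈ 4.3037e+5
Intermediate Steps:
D = 11/3 (D = 1 + (⅓)*8 = 1 + 8/3 = 11/3 ≈ 3.6667)
v = -176/3 (v = (8*(-2))*(11/3) = -16*11/3 = -176/3 ≈ -58.667)
t = 245
J(h) = (245 + h)*(-176/3 + h) (J(h) = (h + 245)*(h - 176/3) = (245 + h)*(-176/3 + h))
J(-117) - 1*(-452852) = (-43120/3 + (-117)² + (559/3)*(-117)) - 1*(-452852) = (-43120/3 + 13689 - 21801) + 452852 = -67456/3 + 452852 = 1291100/3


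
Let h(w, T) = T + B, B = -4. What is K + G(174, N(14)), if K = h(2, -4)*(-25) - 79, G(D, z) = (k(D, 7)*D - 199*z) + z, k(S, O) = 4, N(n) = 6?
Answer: -371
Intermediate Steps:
h(w, T) = -4 + T (h(w, T) = T - 4 = -4 + T)
G(D, z) = -198*z + 4*D (G(D, z) = (4*D - 199*z) + z = (-199*z + 4*D) + z = -198*z + 4*D)
K = 121 (K = (-4 - 4)*(-25) - 79 = -8*(-25) - 79 = 200 - 79 = 121)
K + G(174, N(14)) = 121 + (-198*6 + 4*174) = 121 + (-1188 + 696) = 121 - 492 = -371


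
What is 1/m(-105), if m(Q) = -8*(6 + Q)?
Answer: 1/792 ≈ 0.0012626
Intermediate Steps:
m(Q) = -48 - 8*Q
1/m(-105) = 1/(-48 - 8*(-105)) = 1/(-48 + 840) = 1/792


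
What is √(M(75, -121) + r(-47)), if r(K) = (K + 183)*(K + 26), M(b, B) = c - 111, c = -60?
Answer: I*√3027 ≈ 55.018*I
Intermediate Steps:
M(b, B) = -171 (M(b, B) = -60 - 111 = -171)
r(K) = (26 + K)*(183 + K) (r(K) = (183 + K)*(26 + K) = (26 + K)*(183 + K))
√(M(75, -121) + r(-47)) = √(-171 + (4758 + (-47)² + 209*(-47))) = √(-171 + (4758 + 2209 - 9823)) = √(-171 - 2856) = √(-3027) = I*√3027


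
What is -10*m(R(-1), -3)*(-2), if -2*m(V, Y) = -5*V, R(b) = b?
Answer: -50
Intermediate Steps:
m(V, Y) = 5*V/2 (m(V, Y) = -(-5)*V/2 = 5*V/2)
-10*m(R(-1), -3)*(-2) = -25*(-1)*(-2) = -10*(-5/2)*(-2) = 25*(-2) = -50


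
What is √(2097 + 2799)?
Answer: 12*√34 ≈ 69.971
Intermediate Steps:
√(2097 + 2799) = √4896 = 12*√34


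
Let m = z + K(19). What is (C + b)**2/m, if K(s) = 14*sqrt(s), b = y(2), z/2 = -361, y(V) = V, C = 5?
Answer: -931/13620 - 343*sqrt(19)/258780 ≈ -0.074133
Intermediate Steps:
z = -722 (z = 2*(-361) = -722)
b = 2
m = -722 + 14*sqrt(19) ≈ -660.98
(C + b)**2/m = (5 + 2)**2/(-722 + 14*sqrt(19)) = 7**2/(-722 + 14*sqrt(19)) = 49/(-722 + 14*sqrt(19))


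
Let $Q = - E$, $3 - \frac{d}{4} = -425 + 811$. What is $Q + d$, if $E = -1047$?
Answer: $-485$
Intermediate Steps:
$d = -1532$ ($d = 12 - 4 \left(-425 + 811\right) = 12 - 1544 = -1532$)
$Q = 1047$ ($Q = \left(-1\right) \left(-1047\right) = 1047$)
$Q + d = 1047 - 1532 = -485$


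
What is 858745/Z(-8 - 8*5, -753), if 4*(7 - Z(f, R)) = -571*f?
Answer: -171749/1369 ≈ -125.46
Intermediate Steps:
Z(f, R) = 7 + 571*f/4 (Z(f, R) = 7 - (-571)*f/4 = 7 + 571*f/4)
858745/Z(-8 - 8*5, -753) = 858745/(7 + 571*(-8 - 8*5)/4) = 858745/(7 + 571*(-8 - 40)/4) = 858745/(7 + (571/4)*(-48)) = 858745/(7 - 6852) = 858745/(-6845) = 858745*(-1/6845) = -171749/1369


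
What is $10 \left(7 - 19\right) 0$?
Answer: $0$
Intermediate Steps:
$10 \left(7 - 19\right) 0 = 10 \left(-12\right) 0 = \left(-120\right) 0 = 0$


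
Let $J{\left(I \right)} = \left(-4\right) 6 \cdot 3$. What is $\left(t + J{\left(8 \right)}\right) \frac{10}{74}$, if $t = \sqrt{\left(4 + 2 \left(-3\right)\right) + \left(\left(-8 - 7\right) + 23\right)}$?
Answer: $- \frac{360}{37} + \frac{5 \sqrt{6}}{37} \approx -9.3987$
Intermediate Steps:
$J{\left(I \right)} = -72$ ($J{\left(I \right)} = \left(-24\right) 3 = -72$)
$t = \sqrt{6}$ ($t = \sqrt{\left(4 - 6\right) + \left(-15 + 23\right)} = \sqrt{-2 + 8} = \sqrt{6} \approx 2.4495$)
$\left(t + J{\left(8 \right)}\right) \frac{10}{74} = \left(\sqrt{6} - 72\right) \frac{10}{74} = \left(-72 + \sqrt{6}\right) 10 \cdot \frac{1}{74} = \left(-72 + \sqrt{6}\right) \frac{5}{37} = - \frac{360}{37} + \frac{5 \sqrt{6}}{37}$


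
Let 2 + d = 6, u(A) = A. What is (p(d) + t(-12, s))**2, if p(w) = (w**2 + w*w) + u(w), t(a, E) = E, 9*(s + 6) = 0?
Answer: 900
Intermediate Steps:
s = -6 (s = -6 + (1/9)*0 = -6 + 0 = -6)
d = 4 (d = -2 + 6 = 4)
p(w) = w + 2*w**2 (p(w) = (w**2 + w*w) + w = (w**2 + w**2) + w = 2*w**2 + w = w + 2*w**2)
(p(d) + t(-12, s))**2 = (4*(1 + 2*4) - 6)**2 = (4*(1 + 8) - 6)**2 = (4*9 - 6)**2 = (36 - 6)**2 = 30**2 = 900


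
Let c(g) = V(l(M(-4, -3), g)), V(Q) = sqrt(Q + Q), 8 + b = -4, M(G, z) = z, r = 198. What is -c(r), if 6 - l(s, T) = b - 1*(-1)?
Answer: -sqrt(34) ≈ -5.8309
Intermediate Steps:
b = -12 (b = -8 - 4 = -12)
l(s, T) = 17 (l(s, T) = 6 - (-12 - 1*(-1)) = 6 - (-12 + 1) = 6 - 1*(-11) = 6 + 11 = 17)
V(Q) = sqrt(2)*sqrt(Q) (V(Q) = sqrt(2*Q) = sqrt(2)*sqrt(Q))
c(g) = sqrt(34) (c(g) = sqrt(2)*sqrt(17) = sqrt(34))
-c(r) = -sqrt(34)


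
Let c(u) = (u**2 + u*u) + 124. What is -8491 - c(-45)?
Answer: -12665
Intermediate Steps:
c(u) = 124 + 2*u**2 (c(u) = (u**2 + u**2) + 124 = 2*u**2 + 124 = 124 + 2*u**2)
-8491 - c(-45) = -8491 - (124 + 2*(-45)**2) = -8491 - (124 + 2*2025) = -8491 - (124 + 4050) = -8491 - 1*4174 = -8491 - 4174 = -12665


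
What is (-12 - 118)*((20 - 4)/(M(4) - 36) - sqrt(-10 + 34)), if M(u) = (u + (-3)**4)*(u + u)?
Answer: -520/161 + 260*sqrt(6) ≈ 633.64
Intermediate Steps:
M(u) = 2*u*(81 + u) (M(u) = (u + 81)*(2*u) = (81 + u)*(2*u) = 2*u*(81 + u))
(-12 - 118)*((20 - 4)/(M(4) - 36) - sqrt(-10 + 34)) = (-12 - 118)*((20 - 4)/(2*4*(81 + 4) - 36) - sqrt(-10 + 34)) = -130*(16/(2*4*85 - 36) - sqrt(24)) = -130*(16/(680 - 36) - 2*sqrt(6)) = -130*(16/644 - 2*sqrt(6)) = -130*(16*(1/644) - 2*sqrt(6)) = -130*(4/161 - 2*sqrt(6)) = -520/161 + 260*sqrt(6)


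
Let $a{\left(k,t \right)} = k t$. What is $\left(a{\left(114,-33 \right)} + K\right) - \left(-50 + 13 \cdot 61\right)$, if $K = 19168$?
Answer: $14663$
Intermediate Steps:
$\left(a{\left(114,-33 \right)} + K\right) - \left(-50 + 13 \cdot 61\right) = \left(114 \left(-33\right) + 19168\right) - \left(-50 + 13 \cdot 61\right) = \left(-3762 + 19168\right) - \left(-50 + 793\right) = 15406 - 743 = 14663$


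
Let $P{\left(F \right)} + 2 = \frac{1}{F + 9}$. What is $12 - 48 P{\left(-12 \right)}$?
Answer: $124$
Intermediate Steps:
$P{\left(F \right)} = -2 + \frac{1}{9 + F}$ ($P{\left(F \right)} = -2 + \frac{1}{F + 9} = -2 + \frac{1}{9 + F}$)
$12 - 48 P{\left(-12 \right)} = 12 - 48 \frac{-17 - -24}{9 - 12} = 12 - 48 \frac{-17 + 24}{-3} = 12 - 48 \left(\left(- \frac{1}{3}\right) 7\right) = 12 - -112 = 12 + 112 = 124$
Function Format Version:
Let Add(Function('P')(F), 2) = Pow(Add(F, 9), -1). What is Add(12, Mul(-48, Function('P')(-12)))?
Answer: 124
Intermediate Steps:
Function('P')(F) = Add(-2, Pow(Add(9, F), -1)) (Function('P')(F) = Add(-2, Pow(Add(F, 9), -1)) = Add(-2, Pow(Add(9, F), -1)))
Add(12, Mul(-48, Function('P')(-12))) = Add(12, Mul(-48, Mul(Pow(Add(9, -12), -1), Add(-17, Mul(-2, -12))))) = Add(12, Mul(-48, Mul(Pow(-3, -1), Add(-17, 24)))) = Add(12, Mul(-48, Mul(Rational(-1, 3), 7))) = Add(12, Mul(-48, Rational(-7, 3))) = Add(12, 112) = 124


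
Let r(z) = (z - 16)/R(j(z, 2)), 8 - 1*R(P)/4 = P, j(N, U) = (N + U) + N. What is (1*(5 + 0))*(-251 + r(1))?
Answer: -20155/16 ≈ -1259.7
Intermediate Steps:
j(N, U) = U + 2*N
R(P) = 32 - 4*P
r(z) = (-16 + z)/(24 - 8*z) (r(z) = (z - 16)/(32 - 4*(2 + 2*z)) = (-16 + z)/(32 + (-8 - 8*z)) = (-16 + z)/(24 - 8*z))
(1*(5 + 0))*(-251 + r(1)) = (1*(5 + 0))*(-251 + (16 - 1*1)/(8*(-3 + 1))) = (1*5)*(-251 + (⅛)*(16 - 1)/(-2)) = 5*(-251 + (⅛)*(-½)*15) = 5*(-251 - 15/16) = 5*(-4031/16) = -20155/16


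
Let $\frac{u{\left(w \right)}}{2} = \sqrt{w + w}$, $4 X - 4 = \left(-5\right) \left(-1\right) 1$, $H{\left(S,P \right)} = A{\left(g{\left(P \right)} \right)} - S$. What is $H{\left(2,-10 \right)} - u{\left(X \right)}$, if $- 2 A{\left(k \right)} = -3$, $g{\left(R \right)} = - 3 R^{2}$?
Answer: $- \frac{1}{2} - 3 \sqrt{2} \approx -4.7426$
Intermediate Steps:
$A{\left(k \right)} = \frac{3}{2}$ ($A{\left(k \right)} = \left(- \frac{1}{2}\right) \left(-3\right) = \frac{3}{2}$)
$H{\left(S,P \right)} = \frac{3}{2} - S$
$X = \frac{9}{4}$ ($X = 1 + \frac{\left(-5\right) \left(-1\right) 1}{4} = 1 + \frac{5 \cdot 1}{4} = 1 + \frac{1}{4} \cdot 5 = 1 + \frac{5}{4} = \frac{9}{4} \approx 2.25$)
$u{\left(w \right)} = 2 \sqrt{2} \sqrt{w}$ ($u{\left(w \right)} = 2 \sqrt{w + w} = 2 \sqrt{2 w} = 2 \sqrt{2} \sqrt{w}$)
$H{\left(2,-10 \right)} - u{\left(X \right)} = \left(\frac{3}{2} - 2\right) - 2 \sqrt{2} \sqrt{\frac{9}{4}} = \left(\frac{3}{2} - 2\right) - 2 \sqrt{2} \cdot \frac{3}{2} = - \frac{1}{2} - 3 \sqrt{2}$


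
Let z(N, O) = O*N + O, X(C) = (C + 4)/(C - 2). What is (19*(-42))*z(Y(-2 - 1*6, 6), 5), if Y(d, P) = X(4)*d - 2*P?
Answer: 171570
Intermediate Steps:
X(C) = (4 + C)/(-2 + C)
Y(d, P) = -2*P + 4*d (Y(d, P) = ((4 + 4)/(-2 + 4))*d - 2*P = (8/2)*d - 2*P = ((½)*8)*d - 2*P = 4*d - 2*P = -2*P + 4*d)
z(N, O) = O + N*O (z(N, O) = N*O + O = O + N*O)
(19*(-42))*z(Y(-2 - 1*6, 6), 5) = (19*(-42))*(5*(1 + (-2*6 + 4*(-2 - 1*6)))) = -3990*(1 + (-12 + 4*(-2 - 6))) = -3990*(1 + (-12 + 4*(-8))) = -3990*(1 + (-12 - 32)) = -3990*(1 - 44) = -3990*(-43) = -798*(-215) = 171570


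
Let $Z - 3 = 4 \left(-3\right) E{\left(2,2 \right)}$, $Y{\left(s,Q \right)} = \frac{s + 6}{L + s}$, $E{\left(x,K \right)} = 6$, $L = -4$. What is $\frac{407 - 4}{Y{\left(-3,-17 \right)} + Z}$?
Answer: $- \frac{2821}{486} \approx -5.8045$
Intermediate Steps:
$Y{\left(s,Q \right)} = \frac{6 + s}{-4 + s}$ ($Y{\left(s,Q \right)} = \frac{s + 6}{-4 + s} = \frac{6 + s}{-4 + s}$)
$Z = -69$ ($Z = 3 + 4 \left(-3\right) 6 = 3 - 72 = -69$)
$\frac{407 - 4}{Y{\left(-3,-17 \right)} + Z} = \frac{407 - 4}{\frac{6 - 3}{-4 - 3} - 69} = \frac{403}{\frac{1}{-7} \cdot 3 - 69} = \frac{403}{\left(- \frac{1}{7}\right) 3 - 69} = \frac{403}{- \frac{3}{7} - 69} = \frac{403}{- \frac{486}{7}} = 403 \left(- \frac{7}{486}\right) = - \frac{2821}{486}$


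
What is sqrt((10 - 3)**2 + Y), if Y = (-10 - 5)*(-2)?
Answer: sqrt(79) ≈ 8.8882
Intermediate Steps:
Y = 30 (Y = -15*(-2) = 30)
sqrt((10 - 3)**2 + Y) = sqrt((10 - 3)**2 + 30) = sqrt(7**2 + 30) = sqrt(49 + 30) = sqrt(79)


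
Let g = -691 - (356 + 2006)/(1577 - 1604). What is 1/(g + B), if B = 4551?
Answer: 27/106582 ≈ 0.00025333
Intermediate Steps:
g = -16295/27 (g = -691 - 2362/(-27) = -691 - 2362*(-1)/27 = -691 - 1*(-2362/27) = -691 + 2362/27 = -16295/27 ≈ -603.52)
1/(g + B) = 1/(-16295/27 + 4551) = 1/(106582/27) = 27/106582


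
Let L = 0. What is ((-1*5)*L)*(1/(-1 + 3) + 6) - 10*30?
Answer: -300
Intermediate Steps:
((-1*5)*L)*(1/(-1 + 3) + 6) - 10*30 = (-1*5*0)*(1/(-1 + 3) + 6) - 10*30 = (-5*0)*(1/2 + 6) - 300 = 0*(½ + 6) - 300 = 0*(13/2) - 300 = 0 - 300 = -300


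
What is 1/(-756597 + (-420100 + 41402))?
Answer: -1/1135295 ≈ -8.8083e-7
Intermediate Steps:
1/(-756597 + (-420100 + 41402)) = 1/(-756597 - 378698) = 1/(-1135295) = -1/1135295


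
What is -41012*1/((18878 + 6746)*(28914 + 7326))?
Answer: -10253/232153440 ≈ -4.4165e-5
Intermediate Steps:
-41012*1/((18878 + 6746)*(28914 + 7326)) = -41012/(36240*25624) = -41012/928613760 = -41012*1/928613760 = -10253/232153440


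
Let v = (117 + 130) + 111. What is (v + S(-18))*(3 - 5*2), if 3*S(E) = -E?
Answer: -2548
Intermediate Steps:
S(E) = -E/3 (S(E) = (-E)/3 = -E/3)
v = 358 (v = 247 + 111 = 358)
(v + S(-18))*(3 - 5*2) = (358 - 1/3*(-18))*(3 - 5*2) = (358 + 6)*(3 - 10) = 364*(-7) = -2548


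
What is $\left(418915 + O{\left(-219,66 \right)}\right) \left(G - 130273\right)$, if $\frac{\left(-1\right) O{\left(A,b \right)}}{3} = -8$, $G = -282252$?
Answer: $-172822810975$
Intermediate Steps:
$O{\left(A,b \right)} = 24$ ($O{\left(A,b \right)} = \left(-3\right) \left(-8\right) = 24$)
$\left(418915 + O{\left(-219,66 \right)}\right) \left(G - 130273\right) = \left(418915 + 24\right) \left(-282252 - 130273\right) = 418939 \left(-412525\right) = -172822810975$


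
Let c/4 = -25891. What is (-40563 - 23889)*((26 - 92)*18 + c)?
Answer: 6751475904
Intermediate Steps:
c = -103564 (c = 4*(-25891) = -103564)
(-40563 - 23889)*((26 - 92)*18 + c) = (-40563 - 23889)*((26 - 92)*18 - 103564) = -64452*(-66*18 - 103564) = -64452*(-1188 - 103564) = -64452*(-104752) = 6751475904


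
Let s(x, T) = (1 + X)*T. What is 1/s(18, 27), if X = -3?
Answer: -1/54 ≈ -0.018519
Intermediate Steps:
s(x, T) = -2*T (s(x, T) = (1 - 3)*T = -2*T)
1/s(18, 27) = 1/(-2*27) = 1/(-54) = -1/54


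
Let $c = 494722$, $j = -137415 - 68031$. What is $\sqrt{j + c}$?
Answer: $2 \sqrt{72319} \approx 537.84$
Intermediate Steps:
$j = -205446$
$\sqrt{j + c} = \sqrt{-205446 + 494722} = \sqrt{289276} = 2 \sqrt{72319}$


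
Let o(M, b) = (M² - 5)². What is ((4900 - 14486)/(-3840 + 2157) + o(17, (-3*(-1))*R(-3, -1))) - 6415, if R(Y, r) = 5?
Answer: 124957189/1683 ≈ 74247.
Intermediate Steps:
o(M, b) = (-5 + M²)²
((4900 - 14486)/(-3840 + 2157) + o(17, (-3*(-1))*R(-3, -1))) - 6415 = ((4900 - 14486)/(-3840 + 2157) + (-5 + 17²)²) - 6415 = (-9586/(-1683) + (-5 + 289)²) - 6415 = (-9586*(-1/1683) + 284²) - 6415 = (9586/1683 + 80656) - 6415 = 135753634/1683 - 6415 = 124957189/1683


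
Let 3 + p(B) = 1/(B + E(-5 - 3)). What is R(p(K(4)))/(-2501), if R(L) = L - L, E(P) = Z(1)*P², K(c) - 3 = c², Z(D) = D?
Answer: 0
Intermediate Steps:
K(c) = 3 + c²
E(P) = P² (E(P) = 1*P² = P²)
p(B) = -3 + 1/(64 + B) (p(B) = -3 + 1/(B + (-5 - 3)²) = -3 + 1/(B + (-8)²) = -3 + 1/(B + 64) = -3 + 1/(64 + B))
R(L) = 0
R(p(K(4)))/(-2501) = 0/(-2501) = 0*(-1/2501) = 0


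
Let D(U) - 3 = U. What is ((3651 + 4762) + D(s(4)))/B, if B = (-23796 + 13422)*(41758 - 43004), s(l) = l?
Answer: 2105/3231501 ≈ 0.00065140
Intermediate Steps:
D(U) = 3 + U
B = 12926004 (B = -10374*(-1246) = 12926004)
((3651 + 4762) + D(s(4)))/B = ((3651 + 4762) + (3 + 4))/12926004 = (8413 + 7)*(1/12926004) = 8420*(1/12926004) = 2105/3231501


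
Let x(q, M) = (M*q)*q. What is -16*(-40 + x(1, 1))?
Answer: 624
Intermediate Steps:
x(q, M) = M*q**2
-16*(-40 + x(1, 1)) = -16*(-40 + 1*1**2) = -16*(-40 + 1*1) = -16*(-40 + 1) = -16*(-39) = 624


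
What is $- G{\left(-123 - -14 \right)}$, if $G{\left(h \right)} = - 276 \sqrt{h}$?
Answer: $276 i \sqrt{109} \approx 2881.5 i$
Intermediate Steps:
$- G{\left(-123 - -14 \right)} = - \left(-276\right) \sqrt{-123 - -14} = - \left(-276\right) \sqrt{-123 + 14} = - \left(-276\right) \sqrt{-109} = - \left(-276\right) i \sqrt{109} = 276 i \sqrt{109}$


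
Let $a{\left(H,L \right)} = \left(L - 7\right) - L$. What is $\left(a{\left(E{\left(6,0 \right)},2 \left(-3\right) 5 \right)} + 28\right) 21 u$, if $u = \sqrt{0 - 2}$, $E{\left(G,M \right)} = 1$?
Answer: $441 i \sqrt{2} \approx 623.67 i$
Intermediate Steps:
$u = i \sqrt{2}$ ($u = \sqrt{-2} = i \sqrt{2} \approx 1.4142 i$)
$a{\left(H,L \right)} = -7$ ($a{\left(H,L \right)} = \left(-7 + L\right) - L = -7$)
$\left(a{\left(E{\left(6,0 \right)},2 \left(-3\right) 5 \right)} + 28\right) 21 u = \left(-7 + 28\right) 21 i \sqrt{2} = 21 \cdot 21 i \sqrt{2} = 441 i \sqrt{2}$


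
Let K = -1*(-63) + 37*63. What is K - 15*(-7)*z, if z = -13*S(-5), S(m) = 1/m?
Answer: 2667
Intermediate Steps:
S(m) = 1/m
K = 2394 (K = 63 + 2331 = 2394)
z = 13/5 (z = -13/(-5) = -13*(-⅕) = 13/5 ≈ 2.6000)
K - 15*(-7)*z = 2394 - 15*(-7)*13/5 = 2394 - (-105)*13/5 = 2394 - 1*(-273) = 2394 + 273 = 2667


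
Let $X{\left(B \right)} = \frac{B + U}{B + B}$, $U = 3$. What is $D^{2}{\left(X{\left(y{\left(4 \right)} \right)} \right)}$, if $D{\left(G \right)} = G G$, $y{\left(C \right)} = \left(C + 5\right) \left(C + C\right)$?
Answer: $\frac{390625}{5308416} \approx 0.073586$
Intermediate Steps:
$y{\left(C \right)} = 2 C \left(5 + C\right)$ ($y{\left(C \right)} = \left(5 + C\right) 2 C = 2 C \left(5 + C\right)$)
$X{\left(B \right)} = \frac{3 + B}{2 B}$ ($X{\left(B \right)} = \frac{B + 3}{B + B} = \frac{3 + B}{2 B}$)
$D{\left(G \right)} = G^{2}$
$D^{2}{\left(X{\left(y{\left(4 \right)} \right)} \right)} = \left(\left(\frac{3 + 2 \cdot 4 \left(5 + 4\right)}{2 \cdot 2 \cdot 4 \left(5 + 4\right)}\right)^{2}\right)^{2} = \left(\left(\frac{3 + 2 \cdot 4 \cdot 9}{2 \cdot 2 \cdot 4 \cdot 9}\right)^{2}\right)^{2} = \left(\left(\frac{3 + 72}{2 \cdot 72}\right)^{2}\right)^{2} = \left(\left(\frac{1}{2} \cdot \frac{1}{72} \cdot 75\right)^{2}\right)^{2} = \left(\left(\frac{25}{48}\right)^{2}\right)^{2} = \left(\frac{625}{2304}\right)^{2} = \frac{390625}{5308416}$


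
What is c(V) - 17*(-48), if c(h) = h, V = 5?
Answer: 821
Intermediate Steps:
c(V) - 17*(-48) = 5 - 17*(-48) = 5 + 816 = 821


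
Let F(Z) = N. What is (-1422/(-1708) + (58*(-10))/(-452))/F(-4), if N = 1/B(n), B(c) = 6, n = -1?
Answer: 612519/48251 ≈ 12.694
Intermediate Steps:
N = 1/6 ≈ 0.16667
F(Z) = 1/6
(-1422/(-1708) + (58*(-10))/(-452))/F(-4) = (-1422/(-1708) + (58*(-10))/(-452))/(1/6) = 6*(-1422*(-1/1708) - 580*(-1/452)) = 6*(711/854 + 145/113) = 6*(204173/96502) = 612519/48251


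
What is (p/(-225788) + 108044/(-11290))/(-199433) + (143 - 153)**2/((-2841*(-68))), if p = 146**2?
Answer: 1737428584107458/3069177381234357315 ≈ 0.00056609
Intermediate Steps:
p = 21316
(p/(-225788) + 108044/(-11290))/(-199433) + (143 - 153)**2/((-2841*(-68))) = (21316/(-225788) + 108044/(-11290))/(-199433) + (143 - 153)**2/((-2841*(-68))) = (21316*(-1/225788) + 108044*(-1/11290))*(-1/199433) + (-10)**2/193188 = (-5329/56447 - 54022/5645)*(-1/199433) + 100*(1/193188) = -3079462039/318643315*(-1/199433) + 25/48297 = 3079462039/63547992240395 + 25/48297 = 1737428584107458/3069177381234357315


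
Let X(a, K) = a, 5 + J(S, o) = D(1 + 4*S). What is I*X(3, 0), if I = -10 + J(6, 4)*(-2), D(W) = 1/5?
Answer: -6/5 ≈ -1.2000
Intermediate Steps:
D(W) = ⅕
J(S, o) = -24/5 (J(S, o) = -5 + ⅕ = -24/5)
I = -⅖ (I = -10 - 24/5*(-2) = -10 + 48/5 = -⅖ ≈ -0.40000)
I*X(3, 0) = -⅖*3 = -6/5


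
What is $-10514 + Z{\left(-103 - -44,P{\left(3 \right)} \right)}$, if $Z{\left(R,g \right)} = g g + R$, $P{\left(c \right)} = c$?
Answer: $-10564$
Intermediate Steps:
$Z{\left(R,g \right)} = R + g^{2}$ ($Z{\left(R,g \right)} = g^{2} + R = R + g^{2}$)
$-10514 + Z{\left(-103 - -44,P{\left(3 \right)} \right)} = -10514 + \left(\left(-103 - -44\right) + 3^{2}\right) = -10514 + \left(\left(-103 + 44\right) + 9\right) = -10514 + \left(-59 + 9\right) = -10514 - 50 = -10564$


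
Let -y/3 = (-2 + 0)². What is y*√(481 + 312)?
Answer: -12*√793 ≈ -337.92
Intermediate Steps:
y = -12 (y = -3*(-2 + 0)² = -3*(-2)² = -3*4 = -12)
y*√(481 + 312) = -12*√(481 + 312) = -12*√793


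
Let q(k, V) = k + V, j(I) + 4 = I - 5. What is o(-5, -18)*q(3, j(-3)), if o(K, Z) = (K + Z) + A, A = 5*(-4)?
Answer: 387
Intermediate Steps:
A = -20
o(K, Z) = -20 + K + Z (o(K, Z) = (K + Z) - 20 = -20 + K + Z)
j(I) = -9 + I (j(I) = -4 + (I - 5) = -4 + (-5 + I) = -9 + I)
q(k, V) = V + k
o(-5, -18)*q(3, j(-3)) = (-20 - 5 - 18)*((-9 - 3) + 3) = -43*(-12 + 3) = -43*(-9) = 387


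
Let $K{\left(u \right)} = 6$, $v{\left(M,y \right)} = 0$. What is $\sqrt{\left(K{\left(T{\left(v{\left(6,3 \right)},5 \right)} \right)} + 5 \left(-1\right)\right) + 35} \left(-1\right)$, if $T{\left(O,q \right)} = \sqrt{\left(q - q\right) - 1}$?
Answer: $-6$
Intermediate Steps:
$T{\left(O,q \right)} = i$ ($T{\left(O,q \right)} = \sqrt{0 - 1} = \sqrt{-1} = i$)
$\sqrt{\left(K{\left(T{\left(v{\left(6,3 \right)},5 \right)} \right)} + 5 \left(-1\right)\right) + 35} \left(-1\right) = \sqrt{\left(6 + 5 \left(-1\right)\right) + 35} \left(-1\right) = \sqrt{\left(6 - 5\right) + 35} \left(-1\right) = \sqrt{1 + 35} \left(-1\right) = \sqrt{36} \left(-1\right) = 6 \left(-1\right) = -6$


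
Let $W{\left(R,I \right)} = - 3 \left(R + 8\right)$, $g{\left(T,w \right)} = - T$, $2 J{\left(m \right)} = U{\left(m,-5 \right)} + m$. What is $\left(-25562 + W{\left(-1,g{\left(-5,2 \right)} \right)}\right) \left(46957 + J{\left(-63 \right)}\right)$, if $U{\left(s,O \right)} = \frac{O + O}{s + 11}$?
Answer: $- \frac{62425871373}{52} \approx -1.2005 \cdot 10^{9}$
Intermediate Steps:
$U{\left(s,O \right)} = \frac{2 O}{11 + s}$
$J{\left(m \right)} = \frac{m}{2} - \frac{5}{11 + m}$ ($J{\left(m \right)} = \frac{2 \left(-5\right) \frac{1}{11 + m} + m}{2} = \frac{- \frac{10}{11 + m} + m}{2} = \frac{m - \frac{10}{11 + m}}{2} = \frac{m}{2} - \frac{5}{11 + m}$)
$W{\left(R,I \right)} = -24 - 3 R$ ($W{\left(R,I \right)} = - 3 \left(8 + R\right) = -24 - 3 R$)
$\left(-25562 + W{\left(-1,g{\left(-5,2 \right)} \right)}\right) \left(46957 + J{\left(-63 \right)}\right) = \left(-25562 - 21\right) \left(46957 + \frac{-10 - 63 \left(11 - 63\right)}{2 \left(11 - 63\right)}\right) = \left(-25562 + \left(-24 + 3\right)\right) \left(46957 + \frac{-10 - -3276}{2 \left(-52\right)}\right) = \left(-25562 - 21\right) \left(46957 + \frac{1}{2} \left(- \frac{1}{52}\right) \left(-10 + 3276\right)\right) = - 25583 \left(46957 + \frac{1}{2} \left(- \frac{1}{52}\right) 3266\right) = - 25583 \left(46957 - \frac{1633}{52}\right) = \left(-25583\right) \frac{2440131}{52} = - \frac{62425871373}{52}$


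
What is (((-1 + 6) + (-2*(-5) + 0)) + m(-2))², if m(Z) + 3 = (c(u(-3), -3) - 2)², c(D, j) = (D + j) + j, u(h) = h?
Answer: 17689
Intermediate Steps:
c(D, j) = D + 2*j
m(Z) = 118 (m(Z) = -3 + ((-3 + 2*(-3)) - 2)² = -3 + ((-3 - 6) - 2)² = -3 + (-9 - 2)² = -3 + (-11)² = -3 + 121 = 118)
(((-1 + 6) + (-2*(-5) + 0)) + m(-2))² = (((-1 + 6) + (-2*(-5) + 0)) + 118)² = ((5 + (10 + 0)) + 118)² = ((5 + 10) + 118)² = (15 + 118)² = 133² = 17689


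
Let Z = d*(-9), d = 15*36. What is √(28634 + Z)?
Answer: √23774 ≈ 154.19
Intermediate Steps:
d = 540
Z = -4860 (Z = 540*(-9) = -4860)
√(28634 + Z) = √(28634 - 4860) = √23774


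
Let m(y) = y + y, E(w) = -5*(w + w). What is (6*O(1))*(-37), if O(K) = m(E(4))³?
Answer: 113664000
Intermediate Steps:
E(w) = -10*w
m(y) = 2*y
O(K) = -512000 (O(K) = (2*(-10*4))³ = (2*(-40))³ = (-80)³ = -512000)
(6*O(1))*(-37) = (6*(-512000))*(-37) = -3072000*(-37) = 113664000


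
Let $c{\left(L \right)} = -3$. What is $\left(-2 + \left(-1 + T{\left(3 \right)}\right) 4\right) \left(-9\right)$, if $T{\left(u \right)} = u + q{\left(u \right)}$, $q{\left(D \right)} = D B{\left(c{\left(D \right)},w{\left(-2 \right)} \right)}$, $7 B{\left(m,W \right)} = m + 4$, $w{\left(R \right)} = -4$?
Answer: $- \frac{486}{7} \approx -69.429$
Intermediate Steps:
$B{\left(m,W \right)} = \frac{4}{7} + \frac{m}{7}$ ($B{\left(m,W \right)} = \frac{m + 4}{7} = \frac{4 + m}{7} = \frac{4}{7} + \frac{m}{7}$)
$q{\left(D \right)} = \frac{D}{7}$ ($q{\left(D \right)} = D \left(\frac{4}{7} + \frac{1}{7} \left(-3\right)\right) = D \left(\frac{4}{7} - \frac{3}{7}\right) = D \frac{1}{7} = \frac{D}{7}$)
$T{\left(u \right)} = \frac{8 u}{7}$ ($T{\left(u \right)} = u + \frac{u}{7} = \frac{8 u}{7}$)
$\left(-2 + \left(-1 + T{\left(3 \right)}\right) 4\right) \left(-9\right) = \left(-2 + \left(-1 + \frac{8}{7} \cdot 3\right) 4\right) \left(-9\right) = \left(-2 + \left(-1 + \frac{24}{7}\right) 4\right) \left(-9\right) = \left(-2 + \frac{17}{7} \cdot 4\right) \left(-9\right) = \left(-2 + \frac{68}{7}\right) \left(-9\right) = \frac{54}{7} \left(-9\right) = - \frac{486}{7}$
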